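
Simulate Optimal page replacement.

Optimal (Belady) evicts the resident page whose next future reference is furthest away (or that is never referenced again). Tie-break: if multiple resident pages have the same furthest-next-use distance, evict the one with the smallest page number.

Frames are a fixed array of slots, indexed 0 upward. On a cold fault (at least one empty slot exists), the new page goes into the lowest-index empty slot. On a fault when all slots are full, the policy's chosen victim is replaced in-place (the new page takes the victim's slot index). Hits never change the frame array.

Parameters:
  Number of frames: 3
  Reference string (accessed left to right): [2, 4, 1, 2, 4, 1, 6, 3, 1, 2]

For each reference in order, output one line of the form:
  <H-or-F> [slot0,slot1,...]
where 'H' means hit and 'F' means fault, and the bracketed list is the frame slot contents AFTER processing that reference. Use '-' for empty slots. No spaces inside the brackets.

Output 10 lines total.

F [2,-,-]
F [2,4,-]
F [2,4,1]
H [2,4,1]
H [2,4,1]
H [2,4,1]
F [2,6,1]
F [2,3,1]
H [2,3,1]
H [2,3,1]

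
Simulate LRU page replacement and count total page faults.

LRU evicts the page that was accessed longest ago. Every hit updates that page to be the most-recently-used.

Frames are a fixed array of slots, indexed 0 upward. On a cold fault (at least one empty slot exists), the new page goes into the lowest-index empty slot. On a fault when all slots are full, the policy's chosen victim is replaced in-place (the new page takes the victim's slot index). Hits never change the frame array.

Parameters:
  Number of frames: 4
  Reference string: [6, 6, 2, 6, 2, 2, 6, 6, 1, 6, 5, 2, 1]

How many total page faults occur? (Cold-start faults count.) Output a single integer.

Step 0: ref 6 → FAULT, frames=[6,-,-,-]
Step 1: ref 6 → HIT, frames=[6,-,-,-]
Step 2: ref 2 → FAULT, frames=[6,2,-,-]
Step 3: ref 6 → HIT, frames=[6,2,-,-]
Step 4: ref 2 → HIT, frames=[6,2,-,-]
Step 5: ref 2 → HIT, frames=[6,2,-,-]
Step 6: ref 6 → HIT, frames=[6,2,-,-]
Step 7: ref 6 → HIT, frames=[6,2,-,-]
Step 8: ref 1 → FAULT, frames=[6,2,1,-]
Step 9: ref 6 → HIT, frames=[6,2,1,-]
Step 10: ref 5 → FAULT, frames=[6,2,1,5]
Step 11: ref 2 → HIT, frames=[6,2,1,5]
Step 12: ref 1 → HIT, frames=[6,2,1,5]
Total faults: 4

Answer: 4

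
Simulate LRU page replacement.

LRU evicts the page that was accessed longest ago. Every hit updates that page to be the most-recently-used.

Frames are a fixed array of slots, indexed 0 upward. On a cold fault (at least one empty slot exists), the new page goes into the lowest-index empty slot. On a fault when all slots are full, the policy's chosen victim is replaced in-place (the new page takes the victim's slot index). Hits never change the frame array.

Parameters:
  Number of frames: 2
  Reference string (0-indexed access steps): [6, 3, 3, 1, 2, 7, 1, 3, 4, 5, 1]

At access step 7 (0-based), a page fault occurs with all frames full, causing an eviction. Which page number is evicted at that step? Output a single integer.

Answer: 7

Derivation:
Step 0: ref 6 -> FAULT, frames=[6,-]
Step 1: ref 3 -> FAULT, frames=[6,3]
Step 2: ref 3 -> HIT, frames=[6,3]
Step 3: ref 1 -> FAULT, evict 6, frames=[1,3]
Step 4: ref 2 -> FAULT, evict 3, frames=[1,2]
Step 5: ref 7 -> FAULT, evict 1, frames=[7,2]
Step 6: ref 1 -> FAULT, evict 2, frames=[7,1]
Step 7: ref 3 -> FAULT, evict 7, frames=[3,1]
At step 7: evicted page 7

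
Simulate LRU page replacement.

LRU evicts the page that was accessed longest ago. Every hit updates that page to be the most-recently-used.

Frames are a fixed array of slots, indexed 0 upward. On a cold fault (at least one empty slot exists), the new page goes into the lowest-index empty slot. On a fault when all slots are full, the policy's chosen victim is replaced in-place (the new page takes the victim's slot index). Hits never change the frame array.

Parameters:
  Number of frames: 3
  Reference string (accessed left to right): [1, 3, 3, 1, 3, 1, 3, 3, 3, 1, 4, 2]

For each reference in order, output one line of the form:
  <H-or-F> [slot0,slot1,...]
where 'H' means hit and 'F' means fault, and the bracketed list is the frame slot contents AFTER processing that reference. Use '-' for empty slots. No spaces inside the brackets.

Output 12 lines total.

F [1,-,-]
F [1,3,-]
H [1,3,-]
H [1,3,-]
H [1,3,-]
H [1,3,-]
H [1,3,-]
H [1,3,-]
H [1,3,-]
H [1,3,-]
F [1,3,4]
F [1,2,4]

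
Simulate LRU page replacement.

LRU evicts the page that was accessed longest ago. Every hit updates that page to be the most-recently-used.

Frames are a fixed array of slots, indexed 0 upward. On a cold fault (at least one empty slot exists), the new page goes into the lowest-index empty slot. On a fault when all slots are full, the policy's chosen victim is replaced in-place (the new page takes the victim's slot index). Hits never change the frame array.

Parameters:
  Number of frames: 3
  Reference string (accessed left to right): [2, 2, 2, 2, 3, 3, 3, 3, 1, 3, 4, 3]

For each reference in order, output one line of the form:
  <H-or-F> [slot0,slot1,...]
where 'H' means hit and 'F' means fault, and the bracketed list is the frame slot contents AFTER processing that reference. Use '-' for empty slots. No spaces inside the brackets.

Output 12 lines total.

F [2,-,-]
H [2,-,-]
H [2,-,-]
H [2,-,-]
F [2,3,-]
H [2,3,-]
H [2,3,-]
H [2,3,-]
F [2,3,1]
H [2,3,1]
F [4,3,1]
H [4,3,1]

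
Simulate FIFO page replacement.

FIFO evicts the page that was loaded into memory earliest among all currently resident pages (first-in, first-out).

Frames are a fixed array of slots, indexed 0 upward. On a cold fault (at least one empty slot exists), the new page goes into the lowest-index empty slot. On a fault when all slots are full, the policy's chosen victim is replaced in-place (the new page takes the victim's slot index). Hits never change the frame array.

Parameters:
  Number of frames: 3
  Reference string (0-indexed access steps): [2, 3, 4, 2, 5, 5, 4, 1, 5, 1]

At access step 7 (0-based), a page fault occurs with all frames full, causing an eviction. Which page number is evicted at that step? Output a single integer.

Step 0: ref 2 -> FAULT, frames=[2,-,-]
Step 1: ref 3 -> FAULT, frames=[2,3,-]
Step 2: ref 4 -> FAULT, frames=[2,3,4]
Step 3: ref 2 -> HIT, frames=[2,3,4]
Step 4: ref 5 -> FAULT, evict 2, frames=[5,3,4]
Step 5: ref 5 -> HIT, frames=[5,3,4]
Step 6: ref 4 -> HIT, frames=[5,3,4]
Step 7: ref 1 -> FAULT, evict 3, frames=[5,1,4]
At step 7: evicted page 3

Answer: 3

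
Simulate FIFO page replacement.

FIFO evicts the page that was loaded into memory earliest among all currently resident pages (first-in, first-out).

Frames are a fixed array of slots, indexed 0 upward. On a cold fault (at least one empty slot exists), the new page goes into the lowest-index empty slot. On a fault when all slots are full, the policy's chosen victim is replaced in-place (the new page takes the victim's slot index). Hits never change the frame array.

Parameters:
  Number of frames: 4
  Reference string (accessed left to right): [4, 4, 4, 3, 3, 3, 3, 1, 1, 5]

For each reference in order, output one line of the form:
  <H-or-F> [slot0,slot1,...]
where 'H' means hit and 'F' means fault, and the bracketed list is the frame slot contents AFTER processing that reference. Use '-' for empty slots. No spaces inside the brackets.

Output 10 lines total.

F [4,-,-,-]
H [4,-,-,-]
H [4,-,-,-]
F [4,3,-,-]
H [4,3,-,-]
H [4,3,-,-]
H [4,3,-,-]
F [4,3,1,-]
H [4,3,1,-]
F [4,3,1,5]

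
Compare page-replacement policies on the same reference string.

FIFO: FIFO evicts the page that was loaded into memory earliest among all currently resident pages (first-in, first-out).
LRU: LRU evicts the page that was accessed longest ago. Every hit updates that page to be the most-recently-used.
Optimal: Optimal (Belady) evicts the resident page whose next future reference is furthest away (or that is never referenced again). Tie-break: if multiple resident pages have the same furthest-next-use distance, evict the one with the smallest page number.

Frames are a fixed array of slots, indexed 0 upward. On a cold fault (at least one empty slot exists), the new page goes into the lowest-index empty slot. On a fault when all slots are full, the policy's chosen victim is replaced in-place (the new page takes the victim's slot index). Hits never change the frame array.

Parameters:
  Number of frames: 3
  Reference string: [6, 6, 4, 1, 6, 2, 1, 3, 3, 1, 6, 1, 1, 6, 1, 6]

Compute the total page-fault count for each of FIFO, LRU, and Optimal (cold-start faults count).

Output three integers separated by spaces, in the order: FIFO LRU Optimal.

--- FIFO ---
  step 0: ref 6 -> FAULT, frames=[6,-,-] (faults so far: 1)
  step 1: ref 6 -> HIT, frames=[6,-,-] (faults so far: 1)
  step 2: ref 4 -> FAULT, frames=[6,4,-] (faults so far: 2)
  step 3: ref 1 -> FAULT, frames=[6,4,1] (faults so far: 3)
  step 4: ref 6 -> HIT, frames=[6,4,1] (faults so far: 3)
  step 5: ref 2 -> FAULT, evict 6, frames=[2,4,1] (faults so far: 4)
  step 6: ref 1 -> HIT, frames=[2,4,1] (faults so far: 4)
  step 7: ref 3 -> FAULT, evict 4, frames=[2,3,1] (faults so far: 5)
  step 8: ref 3 -> HIT, frames=[2,3,1] (faults so far: 5)
  step 9: ref 1 -> HIT, frames=[2,3,1] (faults so far: 5)
  step 10: ref 6 -> FAULT, evict 1, frames=[2,3,6] (faults so far: 6)
  step 11: ref 1 -> FAULT, evict 2, frames=[1,3,6] (faults so far: 7)
  step 12: ref 1 -> HIT, frames=[1,3,6] (faults so far: 7)
  step 13: ref 6 -> HIT, frames=[1,3,6] (faults so far: 7)
  step 14: ref 1 -> HIT, frames=[1,3,6] (faults so far: 7)
  step 15: ref 6 -> HIT, frames=[1,3,6] (faults so far: 7)
  FIFO total faults: 7
--- LRU ---
  step 0: ref 6 -> FAULT, frames=[6,-,-] (faults so far: 1)
  step 1: ref 6 -> HIT, frames=[6,-,-] (faults so far: 1)
  step 2: ref 4 -> FAULT, frames=[6,4,-] (faults so far: 2)
  step 3: ref 1 -> FAULT, frames=[6,4,1] (faults so far: 3)
  step 4: ref 6 -> HIT, frames=[6,4,1] (faults so far: 3)
  step 5: ref 2 -> FAULT, evict 4, frames=[6,2,1] (faults so far: 4)
  step 6: ref 1 -> HIT, frames=[6,2,1] (faults so far: 4)
  step 7: ref 3 -> FAULT, evict 6, frames=[3,2,1] (faults so far: 5)
  step 8: ref 3 -> HIT, frames=[3,2,1] (faults so far: 5)
  step 9: ref 1 -> HIT, frames=[3,2,1] (faults so far: 5)
  step 10: ref 6 -> FAULT, evict 2, frames=[3,6,1] (faults so far: 6)
  step 11: ref 1 -> HIT, frames=[3,6,1] (faults so far: 6)
  step 12: ref 1 -> HIT, frames=[3,6,1] (faults so far: 6)
  step 13: ref 6 -> HIT, frames=[3,6,1] (faults so far: 6)
  step 14: ref 1 -> HIT, frames=[3,6,1] (faults so far: 6)
  step 15: ref 6 -> HIT, frames=[3,6,1] (faults so far: 6)
  LRU total faults: 6
--- Optimal ---
  step 0: ref 6 -> FAULT, frames=[6,-,-] (faults so far: 1)
  step 1: ref 6 -> HIT, frames=[6,-,-] (faults so far: 1)
  step 2: ref 4 -> FAULT, frames=[6,4,-] (faults so far: 2)
  step 3: ref 1 -> FAULT, frames=[6,4,1] (faults so far: 3)
  step 4: ref 6 -> HIT, frames=[6,4,1] (faults so far: 3)
  step 5: ref 2 -> FAULT, evict 4, frames=[6,2,1] (faults so far: 4)
  step 6: ref 1 -> HIT, frames=[6,2,1] (faults so far: 4)
  step 7: ref 3 -> FAULT, evict 2, frames=[6,3,1] (faults so far: 5)
  step 8: ref 3 -> HIT, frames=[6,3,1] (faults so far: 5)
  step 9: ref 1 -> HIT, frames=[6,3,1] (faults so far: 5)
  step 10: ref 6 -> HIT, frames=[6,3,1] (faults so far: 5)
  step 11: ref 1 -> HIT, frames=[6,3,1] (faults so far: 5)
  step 12: ref 1 -> HIT, frames=[6,3,1] (faults so far: 5)
  step 13: ref 6 -> HIT, frames=[6,3,1] (faults so far: 5)
  step 14: ref 1 -> HIT, frames=[6,3,1] (faults so far: 5)
  step 15: ref 6 -> HIT, frames=[6,3,1] (faults so far: 5)
  Optimal total faults: 5

Answer: 7 6 5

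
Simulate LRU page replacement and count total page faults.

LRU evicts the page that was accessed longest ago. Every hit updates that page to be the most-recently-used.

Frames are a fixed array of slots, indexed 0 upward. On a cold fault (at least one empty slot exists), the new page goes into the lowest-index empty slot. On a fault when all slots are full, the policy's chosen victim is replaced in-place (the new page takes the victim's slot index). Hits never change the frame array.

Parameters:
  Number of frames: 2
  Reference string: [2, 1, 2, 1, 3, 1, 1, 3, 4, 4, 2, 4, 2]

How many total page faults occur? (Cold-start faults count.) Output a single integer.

Answer: 5

Derivation:
Step 0: ref 2 → FAULT, frames=[2,-]
Step 1: ref 1 → FAULT, frames=[2,1]
Step 2: ref 2 → HIT, frames=[2,1]
Step 3: ref 1 → HIT, frames=[2,1]
Step 4: ref 3 → FAULT (evict 2), frames=[3,1]
Step 5: ref 1 → HIT, frames=[3,1]
Step 6: ref 1 → HIT, frames=[3,1]
Step 7: ref 3 → HIT, frames=[3,1]
Step 8: ref 4 → FAULT (evict 1), frames=[3,4]
Step 9: ref 4 → HIT, frames=[3,4]
Step 10: ref 2 → FAULT (evict 3), frames=[2,4]
Step 11: ref 4 → HIT, frames=[2,4]
Step 12: ref 2 → HIT, frames=[2,4]
Total faults: 5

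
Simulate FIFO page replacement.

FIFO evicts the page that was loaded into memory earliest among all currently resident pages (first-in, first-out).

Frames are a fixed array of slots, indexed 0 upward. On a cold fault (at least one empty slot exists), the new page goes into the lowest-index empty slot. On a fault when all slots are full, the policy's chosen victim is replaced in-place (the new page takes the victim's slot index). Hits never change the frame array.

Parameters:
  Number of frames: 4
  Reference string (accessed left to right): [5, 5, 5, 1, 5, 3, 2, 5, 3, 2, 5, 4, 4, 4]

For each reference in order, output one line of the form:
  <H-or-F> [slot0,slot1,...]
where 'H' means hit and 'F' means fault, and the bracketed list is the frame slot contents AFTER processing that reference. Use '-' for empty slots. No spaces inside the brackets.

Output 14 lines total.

F [5,-,-,-]
H [5,-,-,-]
H [5,-,-,-]
F [5,1,-,-]
H [5,1,-,-]
F [5,1,3,-]
F [5,1,3,2]
H [5,1,3,2]
H [5,1,3,2]
H [5,1,3,2]
H [5,1,3,2]
F [4,1,3,2]
H [4,1,3,2]
H [4,1,3,2]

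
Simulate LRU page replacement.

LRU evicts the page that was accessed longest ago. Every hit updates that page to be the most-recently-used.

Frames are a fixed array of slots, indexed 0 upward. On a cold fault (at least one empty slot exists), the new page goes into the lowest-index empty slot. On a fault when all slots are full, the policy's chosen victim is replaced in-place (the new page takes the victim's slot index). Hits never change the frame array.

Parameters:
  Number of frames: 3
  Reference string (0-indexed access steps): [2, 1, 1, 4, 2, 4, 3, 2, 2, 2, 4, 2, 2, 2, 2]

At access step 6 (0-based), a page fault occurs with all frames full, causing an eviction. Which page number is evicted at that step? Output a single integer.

Step 0: ref 2 -> FAULT, frames=[2,-,-]
Step 1: ref 1 -> FAULT, frames=[2,1,-]
Step 2: ref 1 -> HIT, frames=[2,1,-]
Step 3: ref 4 -> FAULT, frames=[2,1,4]
Step 4: ref 2 -> HIT, frames=[2,1,4]
Step 5: ref 4 -> HIT, frames=[2,1,4]
Step 6: ref 3 -> FAULT, evict 1, frames=[2,3,4]
At step 6: evicted page 1

Answer: 1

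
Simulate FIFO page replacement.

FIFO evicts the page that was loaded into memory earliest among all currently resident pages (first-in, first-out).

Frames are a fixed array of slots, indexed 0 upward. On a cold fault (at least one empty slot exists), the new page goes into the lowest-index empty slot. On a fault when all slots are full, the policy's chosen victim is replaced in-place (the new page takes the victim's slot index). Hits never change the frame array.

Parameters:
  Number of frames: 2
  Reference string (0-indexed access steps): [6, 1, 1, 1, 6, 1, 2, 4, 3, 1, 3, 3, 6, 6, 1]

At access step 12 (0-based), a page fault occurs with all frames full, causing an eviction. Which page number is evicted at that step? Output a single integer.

Step 0: ref 6 -> FAULT, frames=[6,-]
Step 1: ref 1 -> FAULT, frames=[6,1]
Step 2: ref 1 -> HIT, frames=[6,1]
Step 3: ref 1 -> HIT, frames=[6,1]
Step 4: ref 6 -> HIT, frames=[6,1]
Step 5: ref 1 -> HIT, frames=[6,1]
Step 6: ref 2 -> FAULT, evict 6, frames=[2,1]
Step 7: ref 4 -> FAULT, evict 1, frames=[2,4]
Step 8: ref 3 -> FAULT, evict 2, frames=[3,4]
Step 9: ref 1 -> FAULT, evict 4, frames=[3,1]
Step 10: ref 3 -> HIT, frames=[3,1]
Step 11: ref 3 -> HIT, frames=[3,1]
Step 12: ref 6 -> FAULT, evict 3, frames=[6,1]
At step 12: evicted page 3

Answer: 3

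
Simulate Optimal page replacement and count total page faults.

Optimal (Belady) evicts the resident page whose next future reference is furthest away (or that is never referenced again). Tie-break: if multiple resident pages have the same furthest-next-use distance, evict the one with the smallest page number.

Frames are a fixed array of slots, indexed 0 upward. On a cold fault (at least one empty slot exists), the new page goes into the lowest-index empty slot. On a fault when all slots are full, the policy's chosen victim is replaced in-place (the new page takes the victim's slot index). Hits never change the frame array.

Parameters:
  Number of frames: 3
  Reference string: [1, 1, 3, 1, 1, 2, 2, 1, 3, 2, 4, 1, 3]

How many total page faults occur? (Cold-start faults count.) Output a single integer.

Step 0: ref 1 → FAULT, frames=[1,-,-]
Step 1: ref 1 → HIT, frames=[1,-,-]
Step 2: ref 3 → FAULT, frames=[1,3,-]
Step 3: ref 1 → HIT, frames=[1,3,-]
Step 4: ref 1 → HIT, frames=[1,3,-]
Step 5: ref 2 → FAULT, frames=[1,3,2]
Step 6: ref 2 → HIT, frames=[1,3,2]
Step 7: ref 1 → HIT, frames=[1,3,2]
Step 8: ref 3 → HIT, frames=[1,3,2]
Step 9: ref 2 → HIT, frames=[1,3,2]
Step 10: ref 4 → FAULT (evict 2), frames=[1,3,4]
Step 11: ref 1 → HIT, frames=[1,3,4]
Step 12: ref 3 → HIT, frames=[1,3,4]
Total faults: 4

Answer: 4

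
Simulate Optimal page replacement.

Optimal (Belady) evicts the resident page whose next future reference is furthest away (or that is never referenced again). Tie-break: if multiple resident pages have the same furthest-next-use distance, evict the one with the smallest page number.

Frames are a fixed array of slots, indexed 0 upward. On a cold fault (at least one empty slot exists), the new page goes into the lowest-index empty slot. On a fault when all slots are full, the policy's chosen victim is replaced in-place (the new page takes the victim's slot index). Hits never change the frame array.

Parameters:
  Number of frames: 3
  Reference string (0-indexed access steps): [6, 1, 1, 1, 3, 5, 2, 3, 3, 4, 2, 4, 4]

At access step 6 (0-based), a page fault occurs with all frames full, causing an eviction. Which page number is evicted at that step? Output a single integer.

Answer: 5

Derivation:
Step 0: ref 6 -> FAULT, frames=[6,-,-]
Step 1: ref 1 -> FAULT, frames=[6,1,-]
Step 2: ref 1 -> HIT, frames=[6,1,-]
Step 3: ref 1 -> HIT, frames=[6,1,-]
Step 4: ref 3 -> FAULT, frames=[6,1,3]
Step 5: ref 5 -> FAULT, evict 1, frames=[6,5,3]
Step 6: ref 2 -> FAULT, evict 5, frames=[6,2,3]
At step 6: evicted page 5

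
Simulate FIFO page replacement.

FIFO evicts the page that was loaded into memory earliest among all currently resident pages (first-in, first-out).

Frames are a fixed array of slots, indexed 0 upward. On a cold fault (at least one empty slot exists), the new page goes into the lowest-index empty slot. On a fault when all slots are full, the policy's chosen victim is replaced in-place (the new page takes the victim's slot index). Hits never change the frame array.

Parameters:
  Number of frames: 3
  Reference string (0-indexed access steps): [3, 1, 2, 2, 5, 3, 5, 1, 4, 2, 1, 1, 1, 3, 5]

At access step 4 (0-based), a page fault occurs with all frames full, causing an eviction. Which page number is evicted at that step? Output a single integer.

Answer: 3

Derivation:
Step 0: ref 3 -> FAULT, frames=[3,-,-]
Step 1: ref 1 -> FAULT, frames=[3,1,-]
Step 2: ref 2 -> FAULT, frames=[3,1,2]
Step 3: ref 2 -> HIT, frames=[3,1,2]
Step 4: ref 5 -> FAULT, evict 3, frames=[5,1,2]
At step 4: evicted page 3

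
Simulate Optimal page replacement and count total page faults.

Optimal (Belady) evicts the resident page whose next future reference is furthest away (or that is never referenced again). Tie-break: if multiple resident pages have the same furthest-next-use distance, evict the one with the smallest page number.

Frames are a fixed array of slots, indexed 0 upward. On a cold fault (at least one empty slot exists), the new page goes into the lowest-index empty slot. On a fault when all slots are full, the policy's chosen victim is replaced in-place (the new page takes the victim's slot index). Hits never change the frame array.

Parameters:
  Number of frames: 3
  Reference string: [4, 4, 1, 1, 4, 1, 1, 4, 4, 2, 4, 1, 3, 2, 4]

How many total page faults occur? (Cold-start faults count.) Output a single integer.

Step 0: ref 4 → FAULT, frames=[4,-,-]
Step 1: ref 4 → HIT, frames=[4,-,-]
Step 2: ref 1 → FAULT, frames=[4,1,-]
Step 3: ref 1 → HIT, frames=[4,1,-]
Step 4: ref 4 → HIT, frames=[4,1,-]
Step 5: ref 1 → HIT, frames=[4,1,-]
Step 6: ref 1 → HIT, frames=[4,1,-]
Step 7: ref 4 → HIT, frames=[4,1,-]
Step 8: ref 4 → HIT, frames=[4,1,-]
Step 9: ref 2 → FAULT, frames=[4,1,2]
Step 10: ref 4 → HIT, frames=[4,1,2]
Step 11: ref 1 → HIT, frames=[4,1,2]
Step 12: ref 3 → FAULT (evict 1), frames=[4,3,2]
Step 13: ref 2 → HIT, frames=[4,3,2]
Step 14: ref 4 → HIT, frames=[4,3,2]
Total faults: 4

Answer: 4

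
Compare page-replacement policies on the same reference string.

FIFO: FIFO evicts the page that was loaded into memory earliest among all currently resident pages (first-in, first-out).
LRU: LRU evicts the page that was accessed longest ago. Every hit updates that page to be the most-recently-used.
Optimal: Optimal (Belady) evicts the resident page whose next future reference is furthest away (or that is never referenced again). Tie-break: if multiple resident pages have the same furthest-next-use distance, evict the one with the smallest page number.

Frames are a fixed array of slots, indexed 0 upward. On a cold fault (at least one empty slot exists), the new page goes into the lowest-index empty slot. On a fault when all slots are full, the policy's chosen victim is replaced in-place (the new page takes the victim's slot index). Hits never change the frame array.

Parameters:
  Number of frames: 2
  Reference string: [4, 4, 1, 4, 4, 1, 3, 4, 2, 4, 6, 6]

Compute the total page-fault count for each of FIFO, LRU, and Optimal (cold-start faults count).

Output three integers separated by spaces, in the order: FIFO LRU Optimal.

Answer: 6 6 5

Derivation:
--- FIFO ---
  step 0: ref 4 -> FAULT, frames=[4,-] (faults so far: 1)
  step 1: ref 4 -> HIT, frames=[4,-] (faults so far: 1)
  step 2: ref 1 -> FAULT, frames=[4,1] (faults so far: 2)
  step 3: ref 4 -> HIT, frames=[4,1] (faults so far: 2)
  step 4: ref 4 -> HIT, frames=[4,1] (faults so far: 2)
  step 5: ref 1 -> HIT, frames=[4,1] (faults so far: 2)
  step 6: ref 3 -> FAULT, evict 4, frames=[3,1] (faults so far: 3)
  step 7: ref 4 -> FAULT, evict 1, frames=[3,4] (faults so far: 4)
  step 8: ref 2 -> FAULT, evict 3, frames=[2,4] (faults so far: 5)
  step 9: ref 4 -> HIT, frames=[2,4] (faults so far: 5)
  step 10: ref 6 -> FAULT, evict 4, frames=[2,6] (faults so far: 6)
  step 11: ref 6 -> HIT, frames=[2,6] (faults so far: 6)
  FIFO total faults: 6
--- LRU ---
  step 0: ref 4 -> FAULT, frames=[4,-] (faults so far: 1)
  step 1: ref 4 -> HIT, frames=[4,-] (faults so far: 1)
  step 2: ref 1 -> FAULT, frames=[4,1] (faults so far: 2)
  step 3: ref 4 -> HIT, frames=[4,1] (faults so far: 2)
  step 4: ref 4 -> HIT, frames=[4,1] (faults so far: 2)
  step 5: ref 1 -> HIT, frames=[4,1] (faults so far: 2)
  step 6: ref 3 -> FAULT, evict 4, frames=[3,1] (faults so far: 3)
  step 7: ref 4 -> FAULT, evict 1, frames=[3,4] (faults so far: 4)
  step 8: ref 2 -> FAULT, evict 3, frames=[2,4] (faults so far: 5)
  step 9: ref 4 -> HIT, frames=[2,4] (faults so far: 5)
  step 10: ref 6 -> FAULT, evict 2, frames=[6,4] (faults so far: 6)
  step 11: ref 6 -> HIT, frames=[6,4] (faults so far: 6)
  LRU total faults: 6
--- Optimal ---
  step 0: ref 4 -> FAULT, frames=[4,-] (faults so far: 1)
  step 1: ref 4 -> HIT, frames=[4,-] (faults so far: 1)
  step 2: ref 1 -> FAULT, frames=[4,1] (faults so far: 2)
  step 3: ref 4 -> HIT, frames=[4,1] (faults so far: 2)
  step 4: ref 4 -> HIT, frames=[4,1] (faults so far: 2)
  step 5: ref 1 -> HIT, frames=[4,1] (faults so far: 2)
  step 6: ref 3 -> FAULT, evict 1, frames=[4,3] (faults so far: 3)
  step 7: ref 4 -> HIT, frames=[4,3] (faults so far: 3)
  step 8: ref 2 -> FAULT, evict 3, frames=[4,2] (faults so far: 4)
  step 9: ref 4 -> HIT, frames=[4,2] (faults so far: 4)
  step 10: ref 6 -> FAULT, evict 2, frames=[4,6] (faults so far: 5)
  step 11: ref 6 -> HIT, frames=[4,6] (faults so far: 5)
  Optimal total faults: 5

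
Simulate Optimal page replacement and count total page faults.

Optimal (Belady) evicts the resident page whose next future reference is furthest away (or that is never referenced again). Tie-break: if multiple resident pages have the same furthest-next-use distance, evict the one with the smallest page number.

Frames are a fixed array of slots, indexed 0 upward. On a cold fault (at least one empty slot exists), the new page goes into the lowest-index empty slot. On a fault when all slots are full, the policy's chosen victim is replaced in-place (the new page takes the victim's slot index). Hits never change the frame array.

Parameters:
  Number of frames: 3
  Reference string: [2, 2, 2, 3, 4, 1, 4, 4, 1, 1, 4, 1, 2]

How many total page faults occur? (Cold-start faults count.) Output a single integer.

Step 0: ref 2 → FAULT, frames=[2,-,-]
Step 1: ref 2 → HIT, frames=[2,-,-]
Step 2: ref 2 → HIT, frames=[2,-,-]
Step 3: ref 3 → FAULT, frames=[2,3,-]
Step 4: ref 4 → FAULT, frames=[2,3,4]
Step 5: ref 1 → FAULT (evict 3), frames=[2,1,4]
Step 6: ref 4 → HIT, frames=[2,1,4]
Step 7: ref 4 → HIT, frames=[2,1,4]
Step 8: ref 1 → HIT, frames=[2,1,4]
Step 9: ref 1 → HIT, frames=[2,1,4]
Step 10: ref 4 → HIT, frames=[2,1,4]
Step 11: ref 1 → HIT, frames=[2,1,4]
Step 12: ref 2 → HIT, frames=[2,1,4]
Total faults: 4

Answer: 4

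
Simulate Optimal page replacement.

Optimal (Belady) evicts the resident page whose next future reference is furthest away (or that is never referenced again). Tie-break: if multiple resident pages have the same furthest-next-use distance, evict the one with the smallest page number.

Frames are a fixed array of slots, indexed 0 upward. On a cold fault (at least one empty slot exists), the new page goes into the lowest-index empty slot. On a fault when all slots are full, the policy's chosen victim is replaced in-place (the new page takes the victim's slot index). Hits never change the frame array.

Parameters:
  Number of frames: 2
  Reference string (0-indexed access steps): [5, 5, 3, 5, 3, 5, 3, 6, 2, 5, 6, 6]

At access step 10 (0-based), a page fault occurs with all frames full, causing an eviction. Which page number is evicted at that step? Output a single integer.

Answer: 2

Derivation:
Step 0: ref 5 -> FAULT, frames=[5,-]
Step 1: ref 5 -> HIT, frames=[5,-]
Step 2: ref 3 -> FAULT, frames=[5,3]
Step 3: ref 5 -> HIT, frames=[5,3]
Step 4: ref 3 -> HIT, frames=[5,3]
Step 5: ref 5 -> HIT, frames=[5,3]
Step 6: ref 3 -> HIT, frames=[5,3]
Step 7: ref 6 -> FAULT, evict 3, frames=[5,6]
Step 8: ref 2 -> FAULT, evict 6, frames=[5,2]
Step 9: ref 5 -> HIT, frames=[5,2]
Step 10: ref 6 -> FAULT, evict 2, frames=[5,6]
At step 10: evicted page 2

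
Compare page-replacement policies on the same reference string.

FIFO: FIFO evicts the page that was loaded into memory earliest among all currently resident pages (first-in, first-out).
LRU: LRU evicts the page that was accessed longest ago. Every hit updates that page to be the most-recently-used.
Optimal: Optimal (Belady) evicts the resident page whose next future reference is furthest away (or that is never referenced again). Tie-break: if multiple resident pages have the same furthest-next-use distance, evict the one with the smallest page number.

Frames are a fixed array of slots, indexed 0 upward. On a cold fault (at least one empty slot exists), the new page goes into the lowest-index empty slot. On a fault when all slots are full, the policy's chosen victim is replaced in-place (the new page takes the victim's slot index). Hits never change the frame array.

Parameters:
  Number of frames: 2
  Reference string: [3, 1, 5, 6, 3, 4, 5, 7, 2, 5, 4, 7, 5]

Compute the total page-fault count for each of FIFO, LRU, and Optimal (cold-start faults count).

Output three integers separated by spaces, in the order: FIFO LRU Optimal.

Answer: 13 13 10

Derivation:
--- FIFO ---
  step 0: ref 3 -> FAULT, frames=[3,-] (faults so far: 1)
  step 1: ref 1 -> FAULT, frames=[3,1] (faults so far: 2)
  step 2: ref 5 -> FAULT, evict 3, frames=[5,1] (faults so far: 3)
  step 3: ref 6 -> FAULT, evict 1, frames=[5,6] (faults so far: 4)
  step 4: ref 3 -> FAULT, evict 5, frames=[3,6] (faults so far: 5)
  step 5: ref 4 -> FAULT, evict 6, frames=[3,4] (faults so far: 6)
  step 6: ref 5 -> FAULT, evict 3, frames=[5,4] (faults so far: 7)
  step 7: ref 7 -> FAULT, evict 4, frames=[5,7] (faults so far: 8)
  step 8: ref 2 -> FAULT, evict 5, frames=[2,7] (faults so far: 9)
  step 9: ref 5 -> FAULT, evict 7, frames=[2,5] (faults so far: 10)
  step 10: ref 4 -> FAULT, evict 2, frames=[4,5] (faults so far: 11)
  step 11: ref 7 -> FAULT, evict 5, frames=[4,7] (faults so far: 12)
  step 12: ref 5 -> FAULT, evict 4, frames=[5,7] (faults so far: 13)
  FIFO total faults: 13
--- LRU ---
  step 0: ref 3 -> FAULT, frames=[3,-] (faults so far: 1)
  step 1: ref 1 -> FAULT, frames=[3,1] (faults so far: 2)
  step 2: ref 5 -> FAULT, evict 3, frames=[5,1] (faults so far: 3)
  step 3: ref 6 -> FAULT, evict 1, frames=[5,6] (faults so far: 4)
  step 4: ref 3 -> FAULT, evict 5, frames=[3,6] (faults so far: 5)
  step 5: ref 4 -> FAULT, evict 6, frames=[3,4] (faults so far: 6)
  step 6: ref 5 -> FAULT, evict 3, frames=[5,4] (faults so far: 7)
  step 7: ref 7 -> FAULT, evict 4, frames=[5,7] (faults so far: 8)
  step 8: ref 2 -> FAULT, evict 5, frames=[2,7] (faults so far: 9)
  step 9: ref 5 -> FAULT, evict 7, frames=[2,5] (faults so far: 10)
  step 10: ref 4 -> FAULT, evict 2, frames=[4,5] (faults so far: 11)
  step 11: ref 7 -> FAULT, evict 5, frames=[4,7] (faults so far: 12)
  step 12: ref 5 -> FAULT, evict 4, frames=[5,7] (faults so far: 13)
  LRU total faults: 13
--- Optimal ---
  step 0: ref 3 -> FAULT, frames=[3,-] (faults so far: 1)
  step 1: ref 1 -> FAULT, frames=[3,1] (faults so far: 2)
  step 2: ref 5 -> FAULT, evict 1, frames=[3,5] (faults so far: 3)
  step 3: ref 6 -> FAULT, evict 5, frames=[3,6] (faults so far: 4)
  step 4: ref 3 -> HIT, frames=[3,6] (faults so far: 4)
  step 5: ref 4 -> FAULT, evict 3, frames=[4,6] (faults so far: 5)
  step 6: ref 5 -> FAULT, evict 6, frames=[4,5] (faults so far: 6)
  step 7: ref 7 -> FAULT, evict 4, frames=[7,5] (faults so far: 7)
  step 8: ref 2 -> FAULT, evict 7, frames=[2,5] (faults so far: 8)
  step 9: ref 5 -> HIT, frames=[2,5] (faults so far: 8)
  step 10: ref 4 -> FAULT, evict 2, frames=[4,5] (faults so far: 9)
  step 11: ref 7 -> FAULT, evict 4, frames=[7,5] (faults so far: 10)
  step 12: ref 5 -> HIT, frames=[7,5] (faults so far: 10)
  Optimal total faults: 10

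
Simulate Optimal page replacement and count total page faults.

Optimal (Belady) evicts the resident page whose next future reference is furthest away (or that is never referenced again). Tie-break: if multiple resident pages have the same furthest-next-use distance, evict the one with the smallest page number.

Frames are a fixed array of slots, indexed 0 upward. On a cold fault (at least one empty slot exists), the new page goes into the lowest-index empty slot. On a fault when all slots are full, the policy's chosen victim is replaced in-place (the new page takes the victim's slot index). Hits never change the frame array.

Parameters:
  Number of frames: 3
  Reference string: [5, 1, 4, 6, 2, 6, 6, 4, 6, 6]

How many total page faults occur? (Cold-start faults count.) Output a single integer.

Step 0: ref 5 → FAULT, frames=[5,-,-]
Step 1: ref 1 → FAULT, frames=[5,1,-]
Step 2: ref 4 → FAULT, frames=[5,1,4]
Step 3: ref 6 → FAULT (evict 1), frames=[5,6,4]
Step 4: ref 2 → FAULT (evict 5), frames=[2,6,4]
Step 5: ref 6 → HIT, frames=[2,6,4]
Step 6: ref 6 → HIT, frames=[2,6,4]
Step 7: ref 4 → HIT, frames=[2,6,4]
Step 8: ref 6 → HIT, frames=[2,6,4]
Step 9: ref 6 → HIT, frames=[2,6,4]
Total faults: 5

Answer: 5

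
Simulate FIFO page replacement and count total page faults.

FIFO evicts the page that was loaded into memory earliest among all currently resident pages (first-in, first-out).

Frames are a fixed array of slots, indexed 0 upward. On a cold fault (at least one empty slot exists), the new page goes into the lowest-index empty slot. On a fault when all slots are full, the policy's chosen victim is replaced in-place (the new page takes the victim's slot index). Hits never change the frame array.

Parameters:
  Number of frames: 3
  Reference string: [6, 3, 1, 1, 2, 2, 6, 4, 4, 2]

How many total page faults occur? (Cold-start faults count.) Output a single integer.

Step 0: ref 6 → FAULT, frames=[6,-,-]
Step 1: ref 3 → FAULT, frames=[6,3,-]
Step 2: ref 1 → FAULT, frames=[6,3,1]
Step 3: ref 1 → HIT, frames=[6,3,1]
Step 4: ref 2 → FAULT (evict 6), frames=[2,3,1]
Step 5: ref 2 → HIT, frames=[2,3,1]
Step 6: ref 6 → FAULT (evict 3), frames=[2,6,1]
Step 7: ref 4 → FAULT (evict 1), frames=[2,6,4]
Step 8: ref 4 → HIT, frames=[2,6,4]
Step 9: ref 2 → HIT, frames=[2,6,4]
Total faults: 6

Answer: 6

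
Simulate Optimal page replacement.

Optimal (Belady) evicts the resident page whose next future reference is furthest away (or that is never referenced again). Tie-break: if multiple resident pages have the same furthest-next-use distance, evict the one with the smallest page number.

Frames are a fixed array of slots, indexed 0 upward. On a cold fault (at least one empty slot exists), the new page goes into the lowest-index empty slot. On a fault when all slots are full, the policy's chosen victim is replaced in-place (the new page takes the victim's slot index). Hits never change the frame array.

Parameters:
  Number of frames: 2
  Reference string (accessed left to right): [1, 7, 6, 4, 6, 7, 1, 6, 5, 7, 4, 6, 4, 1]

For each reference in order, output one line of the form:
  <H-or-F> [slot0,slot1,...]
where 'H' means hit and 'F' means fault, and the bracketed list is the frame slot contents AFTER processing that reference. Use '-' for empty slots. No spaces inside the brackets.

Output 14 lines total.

F [1,-]
F [1,7]
F [6,7]
F [6,4]
H [6,4]
F [6,7]
F [6,1]
H [6,1]
F [6,5]
F [6,7]
F [6,4]
H [6,4]
H [6,4]
F [6,1]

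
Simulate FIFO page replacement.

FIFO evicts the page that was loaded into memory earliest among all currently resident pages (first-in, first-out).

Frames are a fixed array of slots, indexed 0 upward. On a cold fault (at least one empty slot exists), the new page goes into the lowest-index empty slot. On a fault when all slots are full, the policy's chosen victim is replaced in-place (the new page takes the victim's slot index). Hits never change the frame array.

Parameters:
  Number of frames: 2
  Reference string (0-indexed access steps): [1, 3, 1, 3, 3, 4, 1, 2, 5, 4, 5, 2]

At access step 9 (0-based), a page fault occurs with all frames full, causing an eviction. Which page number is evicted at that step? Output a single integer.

Step 0: ref 1 -> FAULT, frames=[1,-]
Step 1: ref 3 -> FAULT, frames=[1,3]
Step 2: ref 1 -> HIT, frames=[1,3]
Step 3: ref 3 -> HIT, frames=[1,3]
Step 4: ref 3 -> HIT, frames=[1,3]
Step 5: ref 4 -> FAULT, evict 1, frames=[4,3]
Step 6: ref 1 -> FAULT, evict 3, frames=[4,1]
Step 7: ref 2 -> FAULT, evict 4, frames=[2,1]
Step 8: ref 5 -> FAULT, evict 1, frames=[2,5]
Step 9: ref 4 -> FAULT, evict 2, frames=[4,5]
At step 9: evicted page 2

Answer: 2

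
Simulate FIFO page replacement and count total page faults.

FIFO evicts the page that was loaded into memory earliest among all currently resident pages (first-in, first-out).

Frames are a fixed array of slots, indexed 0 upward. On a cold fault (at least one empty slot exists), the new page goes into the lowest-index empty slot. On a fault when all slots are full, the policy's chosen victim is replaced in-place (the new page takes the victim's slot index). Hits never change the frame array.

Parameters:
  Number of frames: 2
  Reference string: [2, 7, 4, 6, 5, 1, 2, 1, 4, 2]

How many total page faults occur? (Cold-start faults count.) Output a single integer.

Answer: 8

Derivation:
Step 0: ref 2 → FAULT, frames=[2,-]
Step 1: ref 7 → FAULT, frames=[2,7]
Step 2: ref 4 → FAULT (evict 2), frames=[4,7]
Step 3: ref 6 → FAULT (evict 7), frames=[4,6]
Step 4: ref 5 → FAULT (evict 4), frames=[5,6]
Step 5: ref 1 → FAULT (evict 6), frames=[5,1]
Step 6: ref 2 → FAULT (evict 5), frames=[2,1]
Step 7: ref 1 → HIT, frames=[2,1]
Step 8: ref 4 → FAULT (evict 1), frames=[2,4]
Step 9: ref 2 → HIT, frames=[2,4]
Total faults: 8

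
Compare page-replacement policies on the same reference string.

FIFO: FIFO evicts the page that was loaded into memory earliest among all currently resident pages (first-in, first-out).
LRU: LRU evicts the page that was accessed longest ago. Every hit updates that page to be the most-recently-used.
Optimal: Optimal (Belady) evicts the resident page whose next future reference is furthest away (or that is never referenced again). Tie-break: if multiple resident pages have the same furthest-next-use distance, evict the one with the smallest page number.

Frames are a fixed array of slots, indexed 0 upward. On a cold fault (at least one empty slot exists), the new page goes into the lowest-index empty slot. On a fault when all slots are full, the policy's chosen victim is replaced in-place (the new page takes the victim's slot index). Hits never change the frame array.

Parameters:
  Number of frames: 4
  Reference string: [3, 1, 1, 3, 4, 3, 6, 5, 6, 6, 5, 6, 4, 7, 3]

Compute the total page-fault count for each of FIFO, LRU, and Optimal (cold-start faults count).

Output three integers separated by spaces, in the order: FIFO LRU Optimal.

Answer: 7 7 6

Derivation:
--- FIFO ---
  step 0: ref 3 -> FAULT, frames=[3,-,-,-] (faults so far: 1)
  step 1: ref 1 -> FAULT, frames=[3,1,-,-] (faults so far: 2)
  step 2: ref 1 -> HIT, frames=[3,1,-,-] (faults so far: 2)
  step 3: ref 3 -> HIT, frames=[3,1,-,-] (faults so far: 2)
  step 4: ref 4 -> FAULT, frames=[3,1,4,-] (faults so far: 3)
  step 5: ref 3 -> HIT, frames=[3,1,4,-] (faults so far: 3)
  step 6: ref 6 -> FAULT, frames=[3,1,4,6] (faults so far: 4)
  step 7: ref 5 -> FAULT, evict 3, frames=[5,1,4,6] (faults so far: 5)
  step 8: ref 6 -> HIT, frames=[5,1,4,6] (faults so far: 5)
  step 9: ref 6 -> HIT, frames=[5,1,4,6] (faults so far: 5)
  step 10: ref 5 -> HIT, frames=[5,1,4,6] (faults so far: 5)
  step 11: ref 6 -> HIT, frames=[5,1,4,6] (faults so far: 5)
  step 12: ref 4 -> HIT, frames=[5,1,4,6] (faults so far: 5)
  step 13: ref 7 -> FAULT, evict 1, frames=[5,7,4,6] (faults so far: 6)
  step 14: ref 3 -> FAULT, evict 4, frames=[5,7,3,6] (faults so far: 7)
  FIFO total faults: 7
--- LRU ---
  step 0: ref 3 -> FAULT, frames=[3,-,-,-] (faults so far: 1)
  step 1: ref 1 -> FAULT, frames=[3,1,-,-] (faults so far: 2)
  step 2: ref 1 -> HIT, frames=[3,1,-,-] (faults so far: 2)
  step 3: ref 3 -> HIT, frames=[3,1,-,-] (faults so far: 2)
  step 4: ref 4 -> FAULT, frames=[3,1,4,-] (faults so far: 3)
  step 5: ref 3 -> HIT, frames=[3,1,4,-] (faults so far: 3)
  step 6: ref 6 -> FAULT, frames=[3,1,4,6] (faults so far: 4)
  step 7: ref 5 -> FAULT, evict 1, frames=[3,5,4,6] (faults so far: 5)
  step 8: ref 6 -> HIT, frames=[3,5,4,6] (faults so far: 5)
  step 9: ref 6 -> HIT, frames=[3,5,4,6] (faults so far: 5)
  step 10: ref 5 -> HIT, frames=[3,5,4,6] (faults so far: 5)
  step 11: ref 6 -> HIT, frames=[3,5,4,6] (faults so far: 5)
  step 12: ref 4 -> HIT, frames=[3,5,4,6] (faults so far: 5)
  step 13: ref 7 -> FAULT, evict 3, frames=[7,5,4,6] (faults so far: 6)
  step 14: ref 3 -> FAULT, evict 5, frames=[7,3,4,6] (faults so far: 7)
  LRU total faults: 7
--- Optimal ---
  step 0: ref 3 -> FAULT, frames=[3,-,-,-] (faults so far: 1)
  step 1: ref 1 -> FAULT, frames=[3,1,-,-] (faults so far: 2)
  step 2: ref 1 -> HIT, frames=[3,1,-,-] (faults so far: 2)
  step 3: ref 3 -> HIT, frames=[3,1,-,-] (faults so far: 2)
  step 4: ref 4 -> FAULT, frames=[3,1,4,-] (faults so far: 3)
  step 5: ref 3 -> HIT, frames=[3,1,4,-] (faults so far: 3)
  step 6: ref 6 -> FAULT, frames=[3,1,4,6] (faults so far: 4)
  step 7: ref 5 -> FAULT, evict 1, frames=[3,5,4,6] (faults so far: 5)
  step 8: ref 6 -> HIT, frames=[3,5,4,6] (faults so far: 5)
  step 9: ref 6 -> HIT, frames=[3,5,4,6] (faults so far: 5)
  step 10: ref 5 -> HIT, frames=[3,5,4,6] (faults so far: 5)
  step 11: ref 6 -> HIT, frames=[3,5,4,6] (faults so far: 5)
  step 12: ref 4 -> HIT, frames=[3,5,4,6] (faults so far: 5)
  step 13: ref 7 -> FAULT, evict 4, frames=[3,5,7,6] (faults so far: 6)
  step 14: ref 3 -> HIT, frames=[3,5,7,6] (faults so far: 6)
  Optimal total faults: 6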